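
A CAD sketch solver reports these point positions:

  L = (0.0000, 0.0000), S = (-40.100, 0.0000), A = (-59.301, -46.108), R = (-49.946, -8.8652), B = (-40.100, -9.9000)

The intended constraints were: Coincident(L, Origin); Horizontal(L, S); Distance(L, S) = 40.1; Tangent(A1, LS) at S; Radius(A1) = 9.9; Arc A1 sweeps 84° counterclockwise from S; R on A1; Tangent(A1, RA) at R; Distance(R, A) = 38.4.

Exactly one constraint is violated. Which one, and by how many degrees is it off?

Tangent(A1, RA) at R — off by 8.10°.

L = (0.00, 0.00) ✓; L.y = 0.00, S.y = 0.00 ✓; |LS| = 40.10 ✓; ∠(BS, SL) = 90.00° ✓; |BS| = 9.900 ✓; bearing(B→R) − bearing(B→S) = 84.00° ✓; |BR| = 9.900 ✓; ∠(BR, RA) = 98.10° ✗; |RA| = 38.40 ✓.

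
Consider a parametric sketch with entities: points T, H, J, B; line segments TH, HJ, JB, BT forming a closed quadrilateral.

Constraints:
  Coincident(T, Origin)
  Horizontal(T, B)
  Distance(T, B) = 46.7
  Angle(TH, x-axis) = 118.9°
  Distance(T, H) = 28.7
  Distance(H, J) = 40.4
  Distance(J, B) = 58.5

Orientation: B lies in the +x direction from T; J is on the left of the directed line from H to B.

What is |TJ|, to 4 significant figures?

53.57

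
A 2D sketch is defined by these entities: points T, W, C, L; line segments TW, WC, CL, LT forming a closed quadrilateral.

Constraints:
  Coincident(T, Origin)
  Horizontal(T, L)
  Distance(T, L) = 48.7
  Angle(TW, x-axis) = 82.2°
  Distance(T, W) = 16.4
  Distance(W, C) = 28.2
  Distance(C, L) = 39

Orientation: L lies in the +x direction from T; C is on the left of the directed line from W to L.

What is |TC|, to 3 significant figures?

40.9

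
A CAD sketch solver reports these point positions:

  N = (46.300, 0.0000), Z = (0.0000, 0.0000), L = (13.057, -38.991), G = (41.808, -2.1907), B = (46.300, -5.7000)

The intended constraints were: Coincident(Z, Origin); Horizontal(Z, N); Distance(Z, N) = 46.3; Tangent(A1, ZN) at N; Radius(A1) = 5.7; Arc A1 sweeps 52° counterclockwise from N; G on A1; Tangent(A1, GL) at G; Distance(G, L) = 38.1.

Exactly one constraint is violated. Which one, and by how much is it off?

Distance(G, L) = 38.1 — off by 8.60.

Z = (0.00, 0.00) ✓; Z.y = 0.00, N.y = 0.00 ✓; |ZN| = 46.30 ✓; ∠(BN, NZ) = 90.00° ✓; |BN| = 5.700 ✓; bearing(B→G) − bearing(B→N) = 52.00° ✓; |BG| = 5.700 ✓; ∠(BG, GL) = 90.00° ✓; |GL| = 46.70 ✗.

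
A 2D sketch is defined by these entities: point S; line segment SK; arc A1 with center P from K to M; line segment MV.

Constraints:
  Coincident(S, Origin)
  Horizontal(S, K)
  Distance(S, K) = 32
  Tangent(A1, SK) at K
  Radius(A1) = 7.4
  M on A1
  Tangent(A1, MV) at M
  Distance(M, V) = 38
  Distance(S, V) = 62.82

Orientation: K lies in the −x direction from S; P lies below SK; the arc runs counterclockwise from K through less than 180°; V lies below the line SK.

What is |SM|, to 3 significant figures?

39.8

Checks: |PM| = 7.400 ✓; ∠(PM, MV) = 90.00° ✓; |MV| = 38.00 ✓; |SV| = 62.82 ✓.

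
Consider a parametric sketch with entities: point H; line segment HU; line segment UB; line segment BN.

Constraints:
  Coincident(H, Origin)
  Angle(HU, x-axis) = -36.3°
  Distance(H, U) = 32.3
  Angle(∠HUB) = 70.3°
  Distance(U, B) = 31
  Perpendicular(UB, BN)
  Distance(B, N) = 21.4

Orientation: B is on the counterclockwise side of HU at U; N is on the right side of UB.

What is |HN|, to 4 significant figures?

55.58

H is at the origin; HU runs at -36.3° with length 32.3, so U = 32.3·(cos -36.3°, sin -36.3°) = (26.03, -19.12). ∠HUB = 70.3°, so UB runs at -36.3° + (180° − 70.3°) = 73.40° from the x-axis; with |UB| = 31.0, B = U + 31.0·(cos 73.40°, sin 73.40°) = (34.89, 10.59). UB is perpendicular to BN; with |BN| = 21.4 on the right of UB, N = B + 21.4·(0.9583, -0.2857) = (55.40, 4.472). Then |HN| = |N − H| = 55.58.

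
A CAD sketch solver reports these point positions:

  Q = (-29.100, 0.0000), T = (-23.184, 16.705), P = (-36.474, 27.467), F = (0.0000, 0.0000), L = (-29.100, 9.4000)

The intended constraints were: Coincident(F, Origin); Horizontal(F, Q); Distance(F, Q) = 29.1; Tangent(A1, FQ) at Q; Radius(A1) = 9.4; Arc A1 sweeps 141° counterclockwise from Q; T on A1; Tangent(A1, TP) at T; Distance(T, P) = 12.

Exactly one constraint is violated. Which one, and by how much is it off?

Distance(T, P) = 12 — off by 5.10.

F = (0.00, 0.00) ✓; F.y = 0.00, Q.y = 0.00 ✓; |FQ| = 29.10 ✓; ∠(LQ, QF) = 90.00° ✓; |LQ| = 9.400 ✓; bearing(L→T) − bearing(L→Q) = 141.0° ✓; |LT| = 9.400 ✓; ∠(LT, TP) = 90.00° ✓; |TP| = 17.10 ✗.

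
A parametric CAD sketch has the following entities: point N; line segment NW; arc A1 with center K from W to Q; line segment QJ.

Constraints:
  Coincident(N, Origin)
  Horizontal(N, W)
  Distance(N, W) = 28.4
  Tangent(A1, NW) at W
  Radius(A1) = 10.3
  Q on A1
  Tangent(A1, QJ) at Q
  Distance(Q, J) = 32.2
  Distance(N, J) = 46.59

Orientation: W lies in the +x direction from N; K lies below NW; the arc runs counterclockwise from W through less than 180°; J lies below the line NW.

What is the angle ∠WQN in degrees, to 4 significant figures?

104.4°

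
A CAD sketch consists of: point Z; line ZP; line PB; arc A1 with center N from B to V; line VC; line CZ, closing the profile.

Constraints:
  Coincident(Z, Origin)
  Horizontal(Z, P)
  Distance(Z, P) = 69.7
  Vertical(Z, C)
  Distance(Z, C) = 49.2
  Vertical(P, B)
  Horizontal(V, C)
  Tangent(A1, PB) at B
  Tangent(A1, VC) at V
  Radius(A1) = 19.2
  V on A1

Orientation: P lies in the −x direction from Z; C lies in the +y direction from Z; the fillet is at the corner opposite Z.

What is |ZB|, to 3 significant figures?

75.9

Z is at the origin; Z and P share the same y with |ZP| = 69.7 and P on the −x side, so P = (-69.7, 0.00). Z and C share the same x with |ZC| = 49.2 and C on the +y side, so C = (0.00, 49.2). The virtual corner opposite Z is at (-69.7, 49.2). A1 meets PB tangentially, so NB is at right angles to PB and since A1 is tangent to VC there, NV ⟂ VC, with radius 19.2, so the center N sits 19.2 in from both sides at N = (-50.5, 30.0). That places the tangent points at B = (-69.7, 30.0) on PB and V = (-50.5, 49.2) on VC. Then |ZB| = |B − Z| = 75.9.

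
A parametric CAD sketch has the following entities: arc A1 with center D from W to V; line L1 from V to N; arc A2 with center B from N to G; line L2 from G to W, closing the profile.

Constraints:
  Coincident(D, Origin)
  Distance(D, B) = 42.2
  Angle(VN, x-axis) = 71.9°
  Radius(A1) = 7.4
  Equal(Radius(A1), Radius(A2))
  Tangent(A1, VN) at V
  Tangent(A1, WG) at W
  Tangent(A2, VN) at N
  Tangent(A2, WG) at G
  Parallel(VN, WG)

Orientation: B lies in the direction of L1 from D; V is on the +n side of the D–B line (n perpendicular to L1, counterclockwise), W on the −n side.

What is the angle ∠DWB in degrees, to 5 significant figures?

80.054°

The slot axis is L1's direction at 71.9°, so u = (cos 71.9°, sin 71.9°) = (0.31068, 0.95052) and n = (−sin 71.9°, cos 71.9°) = (-0.95052, 0.31068). D is at the origin and B lies 42.2 along u from D, so B = 42.2·u = (13.111, 40.112). Tangency of A1 to both parallel lines with radius 7.4 puts V and W at D ± 7.4·n: V = (-7.0338, 2.2990), W = (7.0338, -2.2990). Then cos ∠DWB = WD·WB / (|WD||WB|), giving 80.054°.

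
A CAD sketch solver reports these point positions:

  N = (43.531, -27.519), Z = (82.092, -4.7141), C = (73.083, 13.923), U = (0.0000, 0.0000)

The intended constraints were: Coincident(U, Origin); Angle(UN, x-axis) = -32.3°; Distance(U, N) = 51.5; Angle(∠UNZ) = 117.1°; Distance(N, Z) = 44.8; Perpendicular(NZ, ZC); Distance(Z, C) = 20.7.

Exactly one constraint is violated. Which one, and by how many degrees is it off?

Perpendicular(NZ, ZC) — off by 4.80°.

U = (0.00, 0.00) ✓; UN at -32.30° ✓; |UN| = 51.50 ✓; ∠UNZ = 117.1° ✓; |NZ| = 44.80 ✓; ∠(NZ, ZC) = 85.20° ✗; |ZC| = 20.70 ✓.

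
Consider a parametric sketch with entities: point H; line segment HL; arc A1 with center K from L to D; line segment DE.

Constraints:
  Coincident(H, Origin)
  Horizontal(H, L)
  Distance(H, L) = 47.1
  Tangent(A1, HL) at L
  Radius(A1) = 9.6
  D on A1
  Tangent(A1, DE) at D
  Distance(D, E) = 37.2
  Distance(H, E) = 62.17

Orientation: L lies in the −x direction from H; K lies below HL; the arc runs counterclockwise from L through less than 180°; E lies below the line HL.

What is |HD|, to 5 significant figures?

57.455

H is at the origin; HL is horizontal with |HL| = 47.1 and L on the −x side, so L = (-47.100, 0.0000). A1 meets HL tangentially, so KL is at right angles to HL, so K = L + (0, -9.6) = (-47.100, -9.6000). Since KD ⟂ DE (tangency), |KE| = √(9.6² + 37.2²) = 38.419 regardless of where D sits on A1. So E lies on both circle(H, 62.17) and circle(K, 38.419); the below-HL intersection is E = (-40.229, -47.399). D is the foot of the tangent from E: D = (-55.817, -13.623).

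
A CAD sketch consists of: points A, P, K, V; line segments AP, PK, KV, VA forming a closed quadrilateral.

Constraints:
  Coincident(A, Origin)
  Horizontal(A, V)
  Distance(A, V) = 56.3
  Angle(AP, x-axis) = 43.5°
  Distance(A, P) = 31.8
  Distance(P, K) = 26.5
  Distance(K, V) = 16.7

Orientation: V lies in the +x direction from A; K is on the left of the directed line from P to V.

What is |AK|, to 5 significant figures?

50.817

Checks: |PK| = 26.50 ✓; |KV| = 16.70 ✓.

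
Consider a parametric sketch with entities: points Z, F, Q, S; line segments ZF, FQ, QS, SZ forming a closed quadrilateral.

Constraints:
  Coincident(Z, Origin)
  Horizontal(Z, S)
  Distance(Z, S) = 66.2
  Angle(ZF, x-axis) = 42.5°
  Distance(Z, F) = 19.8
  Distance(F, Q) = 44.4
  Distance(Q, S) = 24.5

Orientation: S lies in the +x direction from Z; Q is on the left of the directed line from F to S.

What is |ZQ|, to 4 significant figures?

62.35

Z is at the origin; Z and S share the same y with |ZS| = 66.2 and S in +x, so S = (66.2, 0). ZF runs at 42.5° with |ZF| = 19.8, so F = (14.60, 13.38). Q is determined by |FQ| = 44.4 and |QS| = 24.5 together: it lies at the intersection of circle(F, 44.4) and circle(S, 24.5). With |FS| = 53.31, the foot of the radical line on FS is 39.51 from F and the perpendicular offset is √(44.4² − 39.51²) = 20.25. Taking the left-of-FS solution: Q = (57.93, 23.06).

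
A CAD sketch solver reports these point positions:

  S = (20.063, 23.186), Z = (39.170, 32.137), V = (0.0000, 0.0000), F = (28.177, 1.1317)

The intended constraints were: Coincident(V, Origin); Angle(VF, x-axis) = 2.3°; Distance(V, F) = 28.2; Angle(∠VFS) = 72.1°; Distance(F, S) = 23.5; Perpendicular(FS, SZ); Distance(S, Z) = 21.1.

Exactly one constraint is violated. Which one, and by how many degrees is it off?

Perpendicular(FS, SZ) — off by 4.90°.

V = (0.00, 0.00) ✓; VF at 2.300° ✓; |VF| = 28.20 ✓; ∠VFS = 72.10° ✓; |FS| = 23.50 ✓; ∠(FS, SZ) = 85.10° ✗; |SZ| = 21.10 ✓.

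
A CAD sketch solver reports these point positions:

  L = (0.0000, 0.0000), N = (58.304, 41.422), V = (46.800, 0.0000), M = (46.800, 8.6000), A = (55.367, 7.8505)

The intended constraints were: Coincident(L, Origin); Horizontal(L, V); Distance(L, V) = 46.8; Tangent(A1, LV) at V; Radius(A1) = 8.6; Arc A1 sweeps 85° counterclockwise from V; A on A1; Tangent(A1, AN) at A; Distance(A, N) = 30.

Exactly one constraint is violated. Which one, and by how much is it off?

Distance(A, N) = 30 — off by 3.70.

L = (0.00, 0.00) ✓; L.y = 0.00, V.y = 0.00 ✓; |LV| = 46.80 ✓; ∠(MV, VL) = 90.00° ✓; |MV| = 8.600 ✓; bearing(M→A) − bearing(M→V) = 85.00° ✓; |MA| = 8.600 ✓; ∠(MA, AN) = 90.00° ✓; |AN| = 33.70 ✗.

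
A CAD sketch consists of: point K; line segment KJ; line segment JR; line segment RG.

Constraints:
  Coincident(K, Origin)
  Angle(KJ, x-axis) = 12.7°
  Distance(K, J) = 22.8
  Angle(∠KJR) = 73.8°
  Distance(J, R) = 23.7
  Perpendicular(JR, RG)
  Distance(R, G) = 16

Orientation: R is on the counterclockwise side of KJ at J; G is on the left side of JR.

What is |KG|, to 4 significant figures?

18.31

∠KJR = 73.8°, so JR runs at 12.7° + (180° − 73.8°) = 118.9° from the x-axis; with |JR| = 23.7, R = J + 23.7·(cos 118.9°, sin 118.9°) = (10.79, 25.76). JR ⟂ RG; with |RG| = 16.0 on the left of JR, G = R + 16.0·(-0.8755, -0.4833) = (-3.219, 18.03). Then |KG| = |G − K| = 18.31.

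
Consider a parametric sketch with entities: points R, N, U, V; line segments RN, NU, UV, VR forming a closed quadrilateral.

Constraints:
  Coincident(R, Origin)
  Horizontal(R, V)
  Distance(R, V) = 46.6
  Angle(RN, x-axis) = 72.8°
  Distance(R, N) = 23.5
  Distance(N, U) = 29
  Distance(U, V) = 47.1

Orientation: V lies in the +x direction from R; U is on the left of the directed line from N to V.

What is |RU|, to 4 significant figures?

51.00

Checks: |NU| = 29.00 ✓; |UV| = 47.10 ✓.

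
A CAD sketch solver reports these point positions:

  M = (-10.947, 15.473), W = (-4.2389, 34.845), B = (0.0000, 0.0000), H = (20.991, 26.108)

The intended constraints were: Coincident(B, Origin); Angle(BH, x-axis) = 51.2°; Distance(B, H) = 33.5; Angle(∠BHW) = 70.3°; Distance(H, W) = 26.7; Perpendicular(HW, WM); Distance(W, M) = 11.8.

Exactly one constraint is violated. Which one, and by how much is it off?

Distance(W, M) = 11.8 — off by 8.70.

B = (0.00, 0.00) ✓; BH at 51.20° ✓; |BH| = 33.50 ✓; ∠BHW = 70.30° ✓; |HW| = 26.70 ✓; ∠(HW, WM) = 90.00° ✓; |WM| = 20.50 ✗.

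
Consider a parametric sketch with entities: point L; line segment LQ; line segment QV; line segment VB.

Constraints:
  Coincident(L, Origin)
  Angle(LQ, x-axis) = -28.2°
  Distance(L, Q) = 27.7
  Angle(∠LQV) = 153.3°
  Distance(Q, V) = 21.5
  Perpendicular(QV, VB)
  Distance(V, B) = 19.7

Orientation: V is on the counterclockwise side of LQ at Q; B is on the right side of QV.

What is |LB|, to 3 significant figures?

56.3

L is at the origin; LQ runs at -28.2° with length 27.7, so Q = 27.7·(cos -28.2°, sin -28.2°) = (24.4, -13.1). ∠LQV = 153.3°, so QV runs at -28.2° + (180° − 153.3°) = -1.50° from the x-axis; with |QV| = 21.5, V = Q + 21.5·(cos -1.50°, sin -1.50°) = (45.9, -13.7). The perpendicularity gives VB at right angles to QV; with |VB| = 19.7 on the right of QV, B = V + 19.7·(-0.0262, -1.00) = (45.4, -33.3). Then |LB| = |B − L| = 56.3.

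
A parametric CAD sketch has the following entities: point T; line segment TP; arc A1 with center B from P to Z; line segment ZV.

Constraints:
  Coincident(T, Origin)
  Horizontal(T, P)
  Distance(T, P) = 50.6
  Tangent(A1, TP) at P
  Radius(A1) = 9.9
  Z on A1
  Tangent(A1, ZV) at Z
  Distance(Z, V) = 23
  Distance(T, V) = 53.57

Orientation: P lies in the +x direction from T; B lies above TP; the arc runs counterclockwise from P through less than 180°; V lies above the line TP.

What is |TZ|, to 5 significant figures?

60.141

Checks: |BZ| = 9.900 ✓; ∠(BZ, ZV) = 90.00° ✓; |ZV| = 23.00 ✓; |TV| = 53.57 ✓.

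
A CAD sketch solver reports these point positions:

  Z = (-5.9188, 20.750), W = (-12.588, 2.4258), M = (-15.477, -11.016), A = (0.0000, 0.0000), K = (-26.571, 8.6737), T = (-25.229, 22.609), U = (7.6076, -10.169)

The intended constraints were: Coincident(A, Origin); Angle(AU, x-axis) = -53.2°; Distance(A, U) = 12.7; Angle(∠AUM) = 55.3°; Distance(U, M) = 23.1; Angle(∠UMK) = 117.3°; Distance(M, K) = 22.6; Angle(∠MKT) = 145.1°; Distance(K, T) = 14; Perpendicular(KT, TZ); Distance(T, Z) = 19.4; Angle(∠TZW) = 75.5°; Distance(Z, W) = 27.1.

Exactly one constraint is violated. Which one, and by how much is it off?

Distance(Z, W) = 27.1 — off by 7.60.

A = (0.00, 0.00) ✓; AU at -53.20° ✓; |AU| = 12.70 ✓; ∠AUM = 55.30° ✓; |UM| = 23.10 ✓; ∠UMK = 117.3° ✓; |MK| = 22.60 ✓; ∠MKT = 145.1° ✓; |KT| = 14.00 ✓; ∠(KT, TZ) = 90.00° ✓; |TZ| = 19.40 ✓; ∠TZW = 75.50° ✓; |ZW| = 19.50 ✗.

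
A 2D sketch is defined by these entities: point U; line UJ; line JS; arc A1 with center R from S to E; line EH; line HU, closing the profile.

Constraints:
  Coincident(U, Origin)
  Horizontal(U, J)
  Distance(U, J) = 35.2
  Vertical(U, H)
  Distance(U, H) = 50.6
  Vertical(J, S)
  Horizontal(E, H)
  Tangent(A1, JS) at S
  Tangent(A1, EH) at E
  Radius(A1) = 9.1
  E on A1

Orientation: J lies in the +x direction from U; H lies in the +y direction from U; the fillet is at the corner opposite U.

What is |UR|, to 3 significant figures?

49.0

U and H share the same x with |UH| = 50.6 and H on the +y side, so H = (0.00, 50.6). The virtual corner opposite U is at (35.2, 50.6). Tangency of A1 to JS means the radius RS is perpendicular to JS and since A1 is tangent to EH there, RE ⟂ EH, with radius 9.1, so the center R sits 9.1 in from both sides at R = (26.1, 41.5). Then |UR| = |R − U| = 49.0.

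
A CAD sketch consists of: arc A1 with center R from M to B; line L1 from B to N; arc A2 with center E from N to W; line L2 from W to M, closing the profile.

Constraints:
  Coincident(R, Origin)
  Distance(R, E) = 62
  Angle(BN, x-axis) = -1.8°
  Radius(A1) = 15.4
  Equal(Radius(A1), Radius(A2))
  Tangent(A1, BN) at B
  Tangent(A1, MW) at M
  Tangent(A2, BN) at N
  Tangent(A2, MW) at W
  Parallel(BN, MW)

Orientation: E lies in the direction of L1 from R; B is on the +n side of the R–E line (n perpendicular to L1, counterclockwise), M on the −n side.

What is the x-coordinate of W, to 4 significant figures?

61.49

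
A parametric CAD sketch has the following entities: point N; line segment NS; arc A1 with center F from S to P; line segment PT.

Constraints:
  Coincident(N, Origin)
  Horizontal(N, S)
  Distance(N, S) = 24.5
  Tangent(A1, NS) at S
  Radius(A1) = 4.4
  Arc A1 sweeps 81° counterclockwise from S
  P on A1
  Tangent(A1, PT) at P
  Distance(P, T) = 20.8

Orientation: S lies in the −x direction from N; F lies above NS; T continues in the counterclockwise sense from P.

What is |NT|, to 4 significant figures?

29.56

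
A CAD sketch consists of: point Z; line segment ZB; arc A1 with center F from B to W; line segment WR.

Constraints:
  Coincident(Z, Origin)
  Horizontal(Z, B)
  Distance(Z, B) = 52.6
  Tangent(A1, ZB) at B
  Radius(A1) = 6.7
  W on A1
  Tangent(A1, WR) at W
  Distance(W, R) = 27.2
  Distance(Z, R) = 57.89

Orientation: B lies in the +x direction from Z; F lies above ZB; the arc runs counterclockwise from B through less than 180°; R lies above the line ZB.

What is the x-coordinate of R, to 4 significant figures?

46.78

Checks: |FB| = 6.700 ✓; |FW| = 6.700 ✓; ∠(FW, WR) = 90.00° ✓; |WR| = 27.20 ✓; |ZR| = 57.89 ✓.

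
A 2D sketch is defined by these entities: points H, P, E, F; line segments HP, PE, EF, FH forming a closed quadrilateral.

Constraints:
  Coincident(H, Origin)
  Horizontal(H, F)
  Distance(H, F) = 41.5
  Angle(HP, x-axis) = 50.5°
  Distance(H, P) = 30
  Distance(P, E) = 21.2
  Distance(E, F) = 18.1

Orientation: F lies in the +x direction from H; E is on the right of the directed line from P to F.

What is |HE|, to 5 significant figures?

23.688

H is at the origin; HF is horizontal with |HF| = 41.5 and F in +x, so F = (41.5, 0). HP runs at 50.5° with |HP| = 30.0, so P = (19.082, 23.149). E is determined by |PE| = 21.2 and |EF| = 18.1 together: it lies at the intersection of circle(P, 21.2) and circle(F, 18.1). With |PF| = 32.224, the foot of the radical line on PF is 18.003 from P and the perpendicular offset is √(21.2² − 18.003²) = 11.196. Taking the right-of-PF solution: E = (23.564, 2.4278).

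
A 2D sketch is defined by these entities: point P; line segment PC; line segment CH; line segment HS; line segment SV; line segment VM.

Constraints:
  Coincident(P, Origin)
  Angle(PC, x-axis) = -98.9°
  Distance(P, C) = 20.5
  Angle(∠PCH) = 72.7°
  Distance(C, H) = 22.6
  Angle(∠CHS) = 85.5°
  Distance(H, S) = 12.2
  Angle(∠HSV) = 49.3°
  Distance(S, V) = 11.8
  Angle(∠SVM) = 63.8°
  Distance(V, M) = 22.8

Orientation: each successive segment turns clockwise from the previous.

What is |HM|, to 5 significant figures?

12.819

∠HSV = 49.3° gives SV at -71.400° from the x-axis; with |SV| = 11.8, V = (-13.457, -10.969). ∠SVM = 63.8° gives VM at 172.40° from the x-axis; with |VM| = 22.8, M = (-36.057, -7.9532). Then |HM| = |M − H| = 12.819.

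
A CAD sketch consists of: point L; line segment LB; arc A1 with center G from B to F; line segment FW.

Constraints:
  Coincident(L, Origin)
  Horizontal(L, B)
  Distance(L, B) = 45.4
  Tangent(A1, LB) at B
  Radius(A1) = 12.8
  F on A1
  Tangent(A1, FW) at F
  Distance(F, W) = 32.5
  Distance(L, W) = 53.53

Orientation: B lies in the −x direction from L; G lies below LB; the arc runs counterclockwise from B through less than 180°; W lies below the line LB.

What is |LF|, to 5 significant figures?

58.455

L is at the origin; L and B share the same y with |LB| = 45.4 and B on the −x side, so B = (-45.400, 0.0000). A1 meets LB tangentially, so GB is at right angles to LB, so G = B + (0, -12.8) = (-45.400, -12.800). Since GF ⟂ FW (tangency), |GW| = √(12.8² + 32.5²) = 34.930 regardless of where F sits on A1. So W lies on both circle(L, 53.53) and circle(G, 34.930); the below-LB intersection is W = (-30.156, -44.228). F is the foot of the tangent from W: F = (-54.068, -22.218).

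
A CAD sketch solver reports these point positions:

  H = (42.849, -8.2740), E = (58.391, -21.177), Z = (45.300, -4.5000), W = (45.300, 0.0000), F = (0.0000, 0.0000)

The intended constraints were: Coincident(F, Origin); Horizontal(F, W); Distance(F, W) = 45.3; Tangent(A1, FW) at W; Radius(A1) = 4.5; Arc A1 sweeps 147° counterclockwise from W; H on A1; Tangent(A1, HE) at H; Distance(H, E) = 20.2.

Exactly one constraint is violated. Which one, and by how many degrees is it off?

Tangent(A1, HE) at H — off by 6.70°.

F = (0.00, 0.00) ✓; F.y = 0.00, W.y = 0.00 ✓; |FW| = 45.30 ✓; ∠(ZW, WF) = 90.00° ✓; |ZW| = 4.500 ✓; bearing(Z→H) − bearing(Z→W) = 147.0° ✓; |ZH| = 4.500 ✓; ∠(ZH, HE) = 96.70° ✗; |HE| = 20.20 ✓.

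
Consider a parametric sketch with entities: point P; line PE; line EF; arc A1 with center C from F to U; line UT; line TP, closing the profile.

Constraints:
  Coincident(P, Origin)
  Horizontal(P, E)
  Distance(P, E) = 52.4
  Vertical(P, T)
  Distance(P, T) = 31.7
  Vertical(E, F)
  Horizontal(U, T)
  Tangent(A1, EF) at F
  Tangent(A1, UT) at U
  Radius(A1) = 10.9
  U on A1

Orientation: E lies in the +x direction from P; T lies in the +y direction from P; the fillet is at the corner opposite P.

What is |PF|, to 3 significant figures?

56.4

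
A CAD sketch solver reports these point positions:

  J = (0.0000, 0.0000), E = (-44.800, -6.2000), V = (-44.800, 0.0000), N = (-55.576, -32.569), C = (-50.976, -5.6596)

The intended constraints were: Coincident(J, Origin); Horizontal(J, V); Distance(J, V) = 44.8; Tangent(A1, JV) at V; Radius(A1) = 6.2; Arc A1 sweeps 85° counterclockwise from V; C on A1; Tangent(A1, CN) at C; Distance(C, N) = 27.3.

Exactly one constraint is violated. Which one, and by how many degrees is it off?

Tangent(A1, CN) at C — off by 4.70°.

J = (0.00, 0.00) ✓; J.y = 0.00, V.y = 0.00 ✓; |JV| = 44.80 ✓; ∠(EV, VJ) = 90.00° ✓; |EV| = 6.200 ✓; bearing(E→C) − bearing(E→V) = 85.00° ✓; |EC| = 6.200 ✓; ∠(EC, CN) = 94.70° ✗; |CN| = 27.30 ✓.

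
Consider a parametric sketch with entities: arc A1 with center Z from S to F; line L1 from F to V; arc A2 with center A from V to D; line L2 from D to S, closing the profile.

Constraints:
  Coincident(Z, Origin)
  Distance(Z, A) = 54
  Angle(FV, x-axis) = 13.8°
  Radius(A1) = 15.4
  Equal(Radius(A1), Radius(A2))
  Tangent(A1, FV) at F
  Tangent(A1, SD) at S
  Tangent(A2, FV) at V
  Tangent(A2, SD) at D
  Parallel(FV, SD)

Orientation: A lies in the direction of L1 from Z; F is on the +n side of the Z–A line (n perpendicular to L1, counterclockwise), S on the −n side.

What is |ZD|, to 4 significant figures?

56.15

The slot axis is L1's direction at 13.8°, so u = (cos 13.8°, sin 13.8°) = (0.9711, 0.2385) and n = (−sin 13.8°, cos 13.8°) = (-0.2385, 0.9711). Z is at the origin and A lies 54.0 along u from Z, so A = 54.0·u = (52.44, 12.88). Tangency of A1 to both parallel lines with radius 15.4 puts F and S at Z ± 15.4·n: F = (-3.673, 14.96), S = (3.673, -14.96). Equal radii place V and D the same way about A: V = A + 15.4·n = (48.77, 27.84), D = A − 15.4·n = (56.11, -2.075). Then |ZD| = |D − Z| = 56.15.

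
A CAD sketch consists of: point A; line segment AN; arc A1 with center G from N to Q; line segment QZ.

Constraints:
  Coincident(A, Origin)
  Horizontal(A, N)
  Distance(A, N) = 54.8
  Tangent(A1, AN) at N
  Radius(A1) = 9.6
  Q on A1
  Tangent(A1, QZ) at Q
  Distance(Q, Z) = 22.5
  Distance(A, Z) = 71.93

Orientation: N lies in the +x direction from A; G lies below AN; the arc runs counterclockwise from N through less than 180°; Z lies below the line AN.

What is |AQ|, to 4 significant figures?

50.90

A is at the origin; AN is horizontal with |AN| = 54.8 and N on the +x side, so N = (54.80, 0.000). The tangent condition forces GN to be normal to AN, so G = N + (0, -9.6) = (54.80, -9.600). Since GQ ⟂ QZ (tangency), |GZ| = √(9.6² + 22.5²) = 24.46 regardless of where Q sits on A1. So Z lies on both circle(A, 71.93) and circle(G, 24.46); the below-AN intersection is Z = (64.36, -32.12). Q is the foot of the tangent from Z: Q = (48.15, -16.52).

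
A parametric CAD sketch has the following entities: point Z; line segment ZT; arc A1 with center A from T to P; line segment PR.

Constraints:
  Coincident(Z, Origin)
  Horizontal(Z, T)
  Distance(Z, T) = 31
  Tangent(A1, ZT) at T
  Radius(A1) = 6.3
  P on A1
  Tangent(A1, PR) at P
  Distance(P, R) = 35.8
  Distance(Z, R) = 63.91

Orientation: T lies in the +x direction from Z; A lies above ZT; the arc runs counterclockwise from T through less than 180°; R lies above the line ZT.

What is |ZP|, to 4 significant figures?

36.68

Z is at the origin; ZT is horizontal with |ZT| = 31.0 and T on the +x side, so T = (31.00, 0.000). Since A1 is tangent to ZT there, AT ⟂ ZT, so A = T + (0, 6.3) = (31.00, 6.300). Since AP ⟂ PR (tangency), |AR| = √(6.3² + 35.8²) = 36.35 regardless of where P sits on A1. So R lies on both circle(Z, 63.91) and circle(A, 36.35); the above-ZT intersection is R = (53.65, 34.73). P is the foot of the tangent from R: P = (36.53, 3.288).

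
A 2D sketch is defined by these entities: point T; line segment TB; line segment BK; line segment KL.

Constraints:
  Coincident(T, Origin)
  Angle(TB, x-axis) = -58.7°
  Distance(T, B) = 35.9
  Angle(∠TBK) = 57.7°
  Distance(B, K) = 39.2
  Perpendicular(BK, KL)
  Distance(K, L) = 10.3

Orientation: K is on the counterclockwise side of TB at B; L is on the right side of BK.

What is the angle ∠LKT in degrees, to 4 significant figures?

146.6°

T is at the origin; TB runs at -58.7° with length 35.9, so B = 35.9·(cos -58.7°, sin -58.7°) = (18.65, -30.68). ∠TBK = 57.7°, so BK runs at -58.7° + (180° − 57.7°) = 63.60° from the x-axis; with |BK| = 39.2, K = B + 39.2·(cos 63.60°, sin 63.60°) = (36.08, 4.437). BK is perpendicular to KL; with |KL| = 10.3 on the right of BK, L = K + 10.3·(0.8957, -0.4446) = (45.31, -0.1429). Then cos ∠LKT = KL·KT / (|KL||KT|), giving 146.6°.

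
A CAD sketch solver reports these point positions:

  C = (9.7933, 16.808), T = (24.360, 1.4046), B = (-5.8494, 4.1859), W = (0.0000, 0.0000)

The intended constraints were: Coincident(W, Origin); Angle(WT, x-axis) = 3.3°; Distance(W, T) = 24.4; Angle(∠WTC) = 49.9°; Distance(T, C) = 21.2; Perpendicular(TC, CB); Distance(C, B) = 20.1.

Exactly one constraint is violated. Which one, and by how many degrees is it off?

Perpendicular(TC, CB) — off by 4.50°.

W = (0.00, 0.00) ✓; WT at 3.300° ✓; |WT| = 24.40 ✓; ∠WTC = 49.90° ✓; |TC| = 21.20 ✓; ∠(TC, CB) = 85.50° ✗; |CB| = 20.10 ✓.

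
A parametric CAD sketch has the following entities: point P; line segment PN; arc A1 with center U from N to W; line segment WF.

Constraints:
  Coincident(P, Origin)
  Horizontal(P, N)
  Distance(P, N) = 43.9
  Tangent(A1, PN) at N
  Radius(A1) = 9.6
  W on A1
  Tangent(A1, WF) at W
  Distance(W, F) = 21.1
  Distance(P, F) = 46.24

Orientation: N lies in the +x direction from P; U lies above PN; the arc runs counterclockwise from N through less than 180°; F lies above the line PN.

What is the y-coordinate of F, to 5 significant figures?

30.789

Checks: |UW| = 9.600 ✓; ∠(UW, WF) = 90.00° ✓; |WF| = 21.10 ✓; |PF| = 46.24 ✓.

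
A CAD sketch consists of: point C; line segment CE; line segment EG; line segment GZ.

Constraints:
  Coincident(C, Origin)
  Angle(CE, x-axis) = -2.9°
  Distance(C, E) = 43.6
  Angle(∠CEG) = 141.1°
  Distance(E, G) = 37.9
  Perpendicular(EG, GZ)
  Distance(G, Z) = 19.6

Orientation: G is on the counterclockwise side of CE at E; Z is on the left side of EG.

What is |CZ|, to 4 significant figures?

72.25

∠CEG = 141.1°, so EG runs at -2.9° + (180° − 141.1°) = 36.00° from the x-axis; with |EG| = 37.9, G = E + 37.9·(cos 36.00°, sin 36.00°) = (74.21, 20.07). The perpendicularity gives GZ at right angles to EG; with |GZ| = 19.6 on the left of EG, Z = G + 19.6·(-0.5878, 0.8090) = (62.69, 35.93). Then |CZ| = |Z − C| = 72.25.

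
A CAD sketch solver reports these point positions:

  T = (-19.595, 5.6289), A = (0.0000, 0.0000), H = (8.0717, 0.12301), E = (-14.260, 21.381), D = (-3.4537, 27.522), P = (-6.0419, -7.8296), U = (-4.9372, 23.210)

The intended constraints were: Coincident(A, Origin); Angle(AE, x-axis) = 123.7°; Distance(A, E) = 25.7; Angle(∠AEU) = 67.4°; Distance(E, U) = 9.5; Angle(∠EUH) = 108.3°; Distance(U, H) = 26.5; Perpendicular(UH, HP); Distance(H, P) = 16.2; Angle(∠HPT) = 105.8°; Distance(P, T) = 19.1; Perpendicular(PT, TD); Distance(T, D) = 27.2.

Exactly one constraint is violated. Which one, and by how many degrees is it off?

Perpendicular(PT, TD) — off by 8.40°.

A = (0.00, 0.00) ✓; AE at 123.7° ✓; |AE| = 25.70 ✓; ∠AEU = 67.40° ✓; |EU| = 9.501 ✓; ∠EUH = 108.3° ✓; |UH| = 26.50 ✓; ∠(UH, HP) = 90.00° ✓; |HP| = 16.20 ✓; ∠HPT = 105.8° ✓; |PT| = 19.10 ✓; ∠(PT, TD) = 81.60° ✗; |TD| = 27.20 ✓.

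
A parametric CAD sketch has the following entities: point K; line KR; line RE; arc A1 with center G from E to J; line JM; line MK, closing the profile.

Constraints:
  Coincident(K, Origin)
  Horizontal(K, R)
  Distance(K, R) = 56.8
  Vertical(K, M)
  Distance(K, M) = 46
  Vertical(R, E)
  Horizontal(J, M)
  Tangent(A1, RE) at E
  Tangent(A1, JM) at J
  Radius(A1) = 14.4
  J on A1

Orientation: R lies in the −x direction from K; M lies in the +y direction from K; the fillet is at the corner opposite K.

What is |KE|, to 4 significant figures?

65.00

K is at the origin; K and R share the same y with |KR| = 56.8 and R on the −x side, so R = (-56.80, 0.000). KM is vertical with |KM| = 46.0 and M on the +y side, so M = (0.000, 46.00). The virtual corner opposite K is at (-56.80, 46.00). A1 meets RE tangentially, so GE is at right angles to RE and tangency of A1 to JM means the radius GJ is perpendicular to JM, with radius 14.4, so the center G sits 14.4 in from both sides at G = (-42.40, 31.60). That places the tangent points at E = (-56.80, 31.60) on RE and J = (-42.40, 46.00) on JM. Then |KE| = |E − K| = 65.00.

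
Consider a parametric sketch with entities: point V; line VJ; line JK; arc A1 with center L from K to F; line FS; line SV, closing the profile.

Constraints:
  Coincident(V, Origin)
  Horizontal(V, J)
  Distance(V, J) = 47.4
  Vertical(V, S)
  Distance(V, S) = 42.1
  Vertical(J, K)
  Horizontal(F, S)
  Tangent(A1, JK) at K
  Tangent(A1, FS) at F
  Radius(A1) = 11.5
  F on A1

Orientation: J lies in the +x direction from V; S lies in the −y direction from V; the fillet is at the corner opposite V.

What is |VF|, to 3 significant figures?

55.3

The virtual corner opposite V is at (47.4, -42.1). A1 meets JK tangentially, so LK is at right angles to JK and the tangent condition forces LF to be normal to FS, with radius 11.5, so the center L sits 11.5 in from both sides at L = (35.9, -30.6). That places the tangent points at K = (47.4, -30.6) on JK and F = (35.9, -42.1) on FS. Then |VF| = |F − V| = 55.3.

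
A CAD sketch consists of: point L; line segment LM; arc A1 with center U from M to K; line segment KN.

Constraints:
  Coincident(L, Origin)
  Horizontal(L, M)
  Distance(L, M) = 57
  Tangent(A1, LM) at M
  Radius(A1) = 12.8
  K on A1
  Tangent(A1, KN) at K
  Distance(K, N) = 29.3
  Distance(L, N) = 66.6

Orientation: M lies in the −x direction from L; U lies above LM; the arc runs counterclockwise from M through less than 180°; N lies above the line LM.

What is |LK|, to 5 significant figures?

46.971

L is at the origin; L and M share the same y with |LM| = 57.0 and M on the −x side, so M = (-57.000, 0.0000). The tangent condition forces UM to be normal to LM, so U = M + (0, 12.8) = (-57.000, 12.800). Since UK ⟂ KN (tangency), |UN| = √(12.8² + 29.3²) = 31.974 regardless of where K sits on A1. So N lies on both circle(L, 66.6) and circle(U, 31.974); the above-LM intersection is N = (-49.998, 43.998). K is the foot of the tangent from N: K = (-44.433, 15.231).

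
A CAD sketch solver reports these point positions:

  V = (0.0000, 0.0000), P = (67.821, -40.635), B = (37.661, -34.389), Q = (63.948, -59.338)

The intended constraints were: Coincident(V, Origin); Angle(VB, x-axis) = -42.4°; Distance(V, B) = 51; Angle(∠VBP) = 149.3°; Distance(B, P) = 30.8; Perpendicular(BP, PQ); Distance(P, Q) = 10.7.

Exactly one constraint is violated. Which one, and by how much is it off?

Distance(P, Q) = 10.7 — off by 8.40.

V = (0.00, 0.00) ✓; VB at -42.40° ✓; |VB| = 51.00 ✓; ∠VBP = 149.3° ✓; |BP| = 30.80 ✓; ∠(BP, PQ) = 90.00° ✓; |PQ| = 19.10 ✗.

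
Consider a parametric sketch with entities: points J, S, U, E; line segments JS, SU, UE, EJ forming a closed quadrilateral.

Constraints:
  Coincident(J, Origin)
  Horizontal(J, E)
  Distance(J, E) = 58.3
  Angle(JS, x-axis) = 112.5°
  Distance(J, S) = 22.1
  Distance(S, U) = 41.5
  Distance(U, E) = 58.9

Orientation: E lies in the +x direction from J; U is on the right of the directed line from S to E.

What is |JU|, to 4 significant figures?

19.73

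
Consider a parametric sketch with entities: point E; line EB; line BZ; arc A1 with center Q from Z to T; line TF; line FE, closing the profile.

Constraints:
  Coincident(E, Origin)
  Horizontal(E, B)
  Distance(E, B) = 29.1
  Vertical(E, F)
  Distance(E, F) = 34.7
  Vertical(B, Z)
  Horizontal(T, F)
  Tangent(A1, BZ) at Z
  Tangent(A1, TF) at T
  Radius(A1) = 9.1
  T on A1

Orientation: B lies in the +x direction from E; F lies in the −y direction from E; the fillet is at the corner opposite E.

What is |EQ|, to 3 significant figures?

32.5

E and F share the same x with |EF| = 34.7 and F on the −y side, so F = (0.00, -34.7). The virtual corner opposite E is at (29.1, -34.7). Tangency of A1 to BZ means the radius QZ is perpendicular to BZ and tangency of A1 to TF means the radius QT is perpendicular to TF, with radius 9.1, so the center Q sits 9.1 in from both sides at Q = (20.0, -25.6). Then |EQ| = |Q − E| = 32.5.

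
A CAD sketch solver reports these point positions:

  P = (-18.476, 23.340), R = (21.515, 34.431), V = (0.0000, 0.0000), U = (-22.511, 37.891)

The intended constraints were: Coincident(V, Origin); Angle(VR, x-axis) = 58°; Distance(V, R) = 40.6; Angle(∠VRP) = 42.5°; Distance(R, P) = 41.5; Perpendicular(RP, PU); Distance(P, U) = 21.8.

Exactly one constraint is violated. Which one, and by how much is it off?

Distance(P, U) = 21.8 — off by 6.70.

V = (0.00, 0.00) ✓; VR at 58.00° ✓; |VR| = 40.60 ✓; ∠VRP = 42.50° ✓; |RP| = 41.50 ✓; ∠(RP, PU) = 90.00° ✓; |PU| = 15.10 ✗.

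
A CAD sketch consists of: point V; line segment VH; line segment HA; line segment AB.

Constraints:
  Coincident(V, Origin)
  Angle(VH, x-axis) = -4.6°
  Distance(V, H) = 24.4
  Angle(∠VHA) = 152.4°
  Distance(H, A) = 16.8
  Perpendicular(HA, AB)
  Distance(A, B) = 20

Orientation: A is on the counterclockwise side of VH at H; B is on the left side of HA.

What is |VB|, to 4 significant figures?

39.40

∠VHA = 152.4°, so HA runs at -4.6° + (180° − 152.4°) = 23.00° from the x-axis; with |HA| = 16.8, A = H + 16.8·(cos 23.00°, sin 23.00°) = (39.79, 4.607). The perpendicularity gives AB at right angles to HA; with |AB| = 20.0 on the left of HA, B = A + 20.0·(-0.3907, 0.9205) = (31.97, 23.02). Then |VB| = |B − V| = 39.40.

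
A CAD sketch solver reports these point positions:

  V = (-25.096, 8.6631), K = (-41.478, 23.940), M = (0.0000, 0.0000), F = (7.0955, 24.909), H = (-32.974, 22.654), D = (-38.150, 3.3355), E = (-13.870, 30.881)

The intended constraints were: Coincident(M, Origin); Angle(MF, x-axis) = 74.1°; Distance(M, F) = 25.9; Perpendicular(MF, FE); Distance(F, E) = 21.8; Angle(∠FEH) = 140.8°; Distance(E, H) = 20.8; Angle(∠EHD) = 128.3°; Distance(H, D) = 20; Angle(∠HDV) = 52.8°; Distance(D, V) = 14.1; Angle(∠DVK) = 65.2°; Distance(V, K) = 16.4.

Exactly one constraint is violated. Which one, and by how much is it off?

Distance(V, K) = 16.4 — off by 6.00.

M = (0.00, 0.00) ✓; MF at 74.10° ✓; |MF| = 25.90 ✓; ∠(MF, FE) = 90.00° ✓; |FE| = 21.80 ✓; ∠FEH = 140.8° ✓; |EH| = 20.80 ✓; ∠EHD = 128.3° ✓; |HD| = 20.00 ✓; ∠HDV = 52.80° ✓; |DV| = 14.10 ✓; ∠DVK = 65.20° ✓; |VK| = 22.40 ✗.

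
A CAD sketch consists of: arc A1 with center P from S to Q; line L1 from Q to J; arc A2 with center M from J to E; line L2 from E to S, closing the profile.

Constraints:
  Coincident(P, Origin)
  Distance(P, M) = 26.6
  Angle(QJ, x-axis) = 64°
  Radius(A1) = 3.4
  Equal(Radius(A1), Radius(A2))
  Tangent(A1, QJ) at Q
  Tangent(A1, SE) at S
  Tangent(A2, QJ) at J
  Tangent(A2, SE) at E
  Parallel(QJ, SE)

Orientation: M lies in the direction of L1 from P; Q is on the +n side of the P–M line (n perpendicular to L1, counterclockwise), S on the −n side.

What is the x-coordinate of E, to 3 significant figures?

14.7

The slot axis is L1's direction at 64.0°, so u = (cos 64.0°, sin 64.0°) = (0.438, 0.899) and n = (−sin 64.0°, cos 64.0°) = (-0.899, 0.438). P is at the origin and M lies 26.6 along u from P, so M = 26.6·u = (11.7, 23.9). Tangency of A1 to both parallel lines with radius 3.4 puts Q and S at P ± 3.4·n: Q = (-3.06, 1.49), S = (3.06, -1.49). Equal radii place J and E the same way about M: J = M + 3.4·n = (8.60, 25.4), E = M − 3.4·n = (14.7, 22.4). So E.x = 14.7.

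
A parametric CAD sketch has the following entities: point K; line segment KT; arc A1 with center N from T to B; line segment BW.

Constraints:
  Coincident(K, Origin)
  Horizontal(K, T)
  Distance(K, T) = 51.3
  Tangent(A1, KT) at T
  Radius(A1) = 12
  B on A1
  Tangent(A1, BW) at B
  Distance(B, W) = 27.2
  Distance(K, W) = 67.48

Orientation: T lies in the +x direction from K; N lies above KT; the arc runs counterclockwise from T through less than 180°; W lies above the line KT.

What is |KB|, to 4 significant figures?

64.61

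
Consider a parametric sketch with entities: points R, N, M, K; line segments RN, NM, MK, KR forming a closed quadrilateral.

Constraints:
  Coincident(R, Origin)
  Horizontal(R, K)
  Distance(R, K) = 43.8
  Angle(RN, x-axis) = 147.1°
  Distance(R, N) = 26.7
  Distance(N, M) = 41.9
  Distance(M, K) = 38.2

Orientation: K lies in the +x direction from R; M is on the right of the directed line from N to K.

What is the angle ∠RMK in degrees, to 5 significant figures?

98.975°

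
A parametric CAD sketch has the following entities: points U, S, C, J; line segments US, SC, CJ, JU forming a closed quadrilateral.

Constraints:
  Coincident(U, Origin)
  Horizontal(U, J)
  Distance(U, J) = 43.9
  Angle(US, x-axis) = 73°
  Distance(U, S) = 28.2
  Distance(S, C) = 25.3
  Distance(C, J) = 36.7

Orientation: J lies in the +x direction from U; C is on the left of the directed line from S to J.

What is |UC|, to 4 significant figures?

47.49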